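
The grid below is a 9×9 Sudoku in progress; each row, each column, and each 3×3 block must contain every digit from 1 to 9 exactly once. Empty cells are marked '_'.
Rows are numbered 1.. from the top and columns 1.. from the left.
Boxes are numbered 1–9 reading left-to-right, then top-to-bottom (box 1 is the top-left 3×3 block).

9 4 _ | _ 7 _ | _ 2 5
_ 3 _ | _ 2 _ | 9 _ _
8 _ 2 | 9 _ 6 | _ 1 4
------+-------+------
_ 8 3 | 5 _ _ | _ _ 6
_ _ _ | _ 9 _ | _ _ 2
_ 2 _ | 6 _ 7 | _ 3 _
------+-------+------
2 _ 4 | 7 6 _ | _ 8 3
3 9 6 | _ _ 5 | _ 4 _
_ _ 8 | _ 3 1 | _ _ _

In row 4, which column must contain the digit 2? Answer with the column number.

Consider where 2 can go in row 4.
row 4, column 1 is out (column 1 already has a 2).
row 4, column 5 is out (column 5 already has a 2).
row 4, column 7 is out (box 6 already has a 2).
row 4, column 8 is out (column 8 already has a 2).
So the only cell in row 4 that can hold 2 is row 4, column 6.
That is column 6.

6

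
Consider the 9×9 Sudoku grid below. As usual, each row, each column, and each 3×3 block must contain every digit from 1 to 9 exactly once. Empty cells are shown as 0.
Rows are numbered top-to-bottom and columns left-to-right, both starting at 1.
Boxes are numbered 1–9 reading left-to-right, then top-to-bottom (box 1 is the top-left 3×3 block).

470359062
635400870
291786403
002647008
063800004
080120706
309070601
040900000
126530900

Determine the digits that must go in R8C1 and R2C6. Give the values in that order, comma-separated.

8,2

For R8C1:
  Consider where 8 can go in column 1.
  R4C1 is out (row 4 already has a 8).
  R5C1 is out (row 5 already has a 8).
  R6C1 is out (row 6 already has a 8).
  So the only cell in column 1 that can hold 8 is R8C1.
  So R8C1 = 8.
For R2C6:
  Consider where 2 can go in box 2.
  R2C5 is out (column 5 already has a 2).
  So the only cell in box 2 that can hold 2 is R2C6.
  So R2C6 = 2.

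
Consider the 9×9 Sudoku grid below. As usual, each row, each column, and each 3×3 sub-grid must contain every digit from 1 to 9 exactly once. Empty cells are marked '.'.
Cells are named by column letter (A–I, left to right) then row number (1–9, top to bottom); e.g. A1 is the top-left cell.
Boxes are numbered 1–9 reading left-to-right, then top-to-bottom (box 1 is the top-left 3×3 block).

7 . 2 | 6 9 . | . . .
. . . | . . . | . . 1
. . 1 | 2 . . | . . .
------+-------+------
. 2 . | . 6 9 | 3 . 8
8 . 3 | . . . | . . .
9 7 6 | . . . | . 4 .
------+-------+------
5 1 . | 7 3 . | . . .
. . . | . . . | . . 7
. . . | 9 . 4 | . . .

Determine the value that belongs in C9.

Cell C9 itself could take any of {7, 8} by direct elimination.
Consider where 7 can go in box 7.
C7 is out (row 7 already has a 7). A8 is out (row 8 already has a 7). B8 is out (row 8 already has a 7). C8 is out (row 8 already has a 7). The remaining empty cells in box 7 are similarly blocked.
So the only cell in box 7 that can hold 7 is C9.
Therefore C9 = 7.

7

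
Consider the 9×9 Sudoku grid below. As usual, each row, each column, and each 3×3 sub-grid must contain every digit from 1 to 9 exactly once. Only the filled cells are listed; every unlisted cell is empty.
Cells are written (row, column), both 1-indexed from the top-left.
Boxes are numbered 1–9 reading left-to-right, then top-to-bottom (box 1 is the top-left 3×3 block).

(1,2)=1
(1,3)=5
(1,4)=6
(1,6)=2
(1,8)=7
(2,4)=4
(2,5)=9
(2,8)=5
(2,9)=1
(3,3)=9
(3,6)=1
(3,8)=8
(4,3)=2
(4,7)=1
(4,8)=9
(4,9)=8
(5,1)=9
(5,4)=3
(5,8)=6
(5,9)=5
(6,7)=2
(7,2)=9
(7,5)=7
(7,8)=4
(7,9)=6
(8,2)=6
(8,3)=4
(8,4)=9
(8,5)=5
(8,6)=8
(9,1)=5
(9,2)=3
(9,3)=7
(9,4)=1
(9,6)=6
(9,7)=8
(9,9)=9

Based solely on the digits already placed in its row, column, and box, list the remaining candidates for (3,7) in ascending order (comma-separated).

Row 3 already contains {1, 8, 9}.
Column 7 already contains {1, 2, 8}.
Its 3×3 block (box 3) already contains {1, 5, 7, 8}.
Removing those from 1–9 leaves {3, 4, 6} as the candidates for (3,7).

3,4,6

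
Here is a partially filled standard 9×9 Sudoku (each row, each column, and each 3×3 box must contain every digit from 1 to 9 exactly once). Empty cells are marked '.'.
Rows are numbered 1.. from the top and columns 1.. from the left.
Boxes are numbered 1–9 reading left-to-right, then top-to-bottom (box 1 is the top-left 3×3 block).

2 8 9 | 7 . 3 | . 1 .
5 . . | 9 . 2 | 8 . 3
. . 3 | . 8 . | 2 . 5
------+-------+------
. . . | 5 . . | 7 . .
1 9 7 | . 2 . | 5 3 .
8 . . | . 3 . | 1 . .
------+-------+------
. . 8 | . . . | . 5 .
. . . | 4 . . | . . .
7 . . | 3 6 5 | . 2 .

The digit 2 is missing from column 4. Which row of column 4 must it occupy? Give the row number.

7

Consider where 2 can go in column 4.
row 3, column 4 is out (row 3 already has a 2).
row 5, column 4 is out (row 5 already has a 2).
row 6, column 4 is out (box 5 already has a 2).
So the only cell in column 4 that can hold 2 is row 7, column 4.
That is row 7.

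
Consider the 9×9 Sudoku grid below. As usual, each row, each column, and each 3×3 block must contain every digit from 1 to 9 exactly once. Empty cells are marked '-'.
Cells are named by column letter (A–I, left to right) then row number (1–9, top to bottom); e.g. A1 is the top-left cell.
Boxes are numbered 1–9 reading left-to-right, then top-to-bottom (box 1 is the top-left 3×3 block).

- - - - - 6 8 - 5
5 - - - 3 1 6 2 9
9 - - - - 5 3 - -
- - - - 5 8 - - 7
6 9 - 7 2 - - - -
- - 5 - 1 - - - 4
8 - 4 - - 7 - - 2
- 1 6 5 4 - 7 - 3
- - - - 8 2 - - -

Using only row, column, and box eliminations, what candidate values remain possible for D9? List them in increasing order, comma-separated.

Row 9 already contains {2, 8}.
Column D already contains {5, 7}.
Its 3×3 block (box 8) already contains {2, 4, 5, 7, 8}.
Removing those from 1–9 leaves {1, 3, 6, 9} as the candidates for D9.

1,3,6,9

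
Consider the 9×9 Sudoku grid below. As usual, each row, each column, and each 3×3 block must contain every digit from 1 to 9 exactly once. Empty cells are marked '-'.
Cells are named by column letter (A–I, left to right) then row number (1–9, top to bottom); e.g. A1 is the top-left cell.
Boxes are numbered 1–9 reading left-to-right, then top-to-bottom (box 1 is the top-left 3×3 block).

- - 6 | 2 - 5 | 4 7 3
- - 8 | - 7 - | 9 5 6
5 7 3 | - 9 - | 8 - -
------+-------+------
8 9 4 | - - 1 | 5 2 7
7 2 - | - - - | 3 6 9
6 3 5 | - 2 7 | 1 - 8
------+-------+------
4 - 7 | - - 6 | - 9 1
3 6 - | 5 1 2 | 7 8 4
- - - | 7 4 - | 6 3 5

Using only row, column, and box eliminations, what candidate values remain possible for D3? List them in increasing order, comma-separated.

1,4,6

Row 3 already contains {3, 5, 7, 8, 9}.
Column D already contains {2, 5, 7}.
Its 3×3 block (box 2) already contains {2, 5, 7, 9}.
Removing those from 1–9 leaves {1, 4, 6} as the candidates for D3.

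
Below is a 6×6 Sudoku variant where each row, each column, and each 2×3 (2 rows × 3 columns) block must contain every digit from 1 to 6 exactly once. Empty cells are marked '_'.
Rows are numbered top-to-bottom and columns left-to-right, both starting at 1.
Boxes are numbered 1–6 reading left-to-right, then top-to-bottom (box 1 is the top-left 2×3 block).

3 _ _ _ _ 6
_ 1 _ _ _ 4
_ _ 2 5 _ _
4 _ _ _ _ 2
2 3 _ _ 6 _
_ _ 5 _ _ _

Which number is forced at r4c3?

3

Cell r4c3 itself could take any of {1, 3, 6} by direct elimination.
Consider where 3 can go in column 3.
r1c3 is out (row 1 already has a 3).
r2c3 is out (box 1 already has a 3).
r5c3 is out (row 5 already has a 3).
So the only cell in column 3 that can hold 3 is r4c3.
Therefore r4c3 = 3.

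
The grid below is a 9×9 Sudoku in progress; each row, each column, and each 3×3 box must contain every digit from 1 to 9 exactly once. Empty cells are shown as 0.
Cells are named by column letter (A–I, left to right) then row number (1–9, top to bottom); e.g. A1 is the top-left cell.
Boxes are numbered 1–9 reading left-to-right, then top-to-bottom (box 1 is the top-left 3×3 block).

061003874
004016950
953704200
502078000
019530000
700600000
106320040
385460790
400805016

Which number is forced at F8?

Row 8 already contains {3, 4, 5, 6, 7, 8, 9}.
Column F already contains {3, 4, 5, 6, 8}.
Its 3×3 block (box 8) already contains {2, 3, 4, 5, 6, 8}.
The only value from 1–9 not eliminated is 1, so F8 = 1.

1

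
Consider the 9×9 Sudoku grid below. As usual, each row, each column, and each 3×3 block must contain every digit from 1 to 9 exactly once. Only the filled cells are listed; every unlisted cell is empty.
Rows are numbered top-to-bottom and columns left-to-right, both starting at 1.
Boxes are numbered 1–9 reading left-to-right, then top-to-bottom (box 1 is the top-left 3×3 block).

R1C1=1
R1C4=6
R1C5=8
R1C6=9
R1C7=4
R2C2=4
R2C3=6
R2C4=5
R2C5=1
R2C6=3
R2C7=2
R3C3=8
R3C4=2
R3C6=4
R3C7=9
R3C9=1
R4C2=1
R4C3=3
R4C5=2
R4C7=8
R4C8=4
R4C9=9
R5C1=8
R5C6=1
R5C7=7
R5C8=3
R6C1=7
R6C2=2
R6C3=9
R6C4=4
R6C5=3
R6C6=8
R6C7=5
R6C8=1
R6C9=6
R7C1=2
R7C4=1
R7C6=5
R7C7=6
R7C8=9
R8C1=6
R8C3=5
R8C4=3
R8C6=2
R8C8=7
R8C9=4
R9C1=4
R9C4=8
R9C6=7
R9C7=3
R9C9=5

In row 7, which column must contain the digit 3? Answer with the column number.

2

Consider where 3 can go in row 7.
R7C3 is out (column 3 already has a 3).
R7C5 is out (column 5 already has a 3).
R7C9 is out (box 9 already has a 3).
So the only cell in row 7 that can hold 3 is R7C2.
That is column 2.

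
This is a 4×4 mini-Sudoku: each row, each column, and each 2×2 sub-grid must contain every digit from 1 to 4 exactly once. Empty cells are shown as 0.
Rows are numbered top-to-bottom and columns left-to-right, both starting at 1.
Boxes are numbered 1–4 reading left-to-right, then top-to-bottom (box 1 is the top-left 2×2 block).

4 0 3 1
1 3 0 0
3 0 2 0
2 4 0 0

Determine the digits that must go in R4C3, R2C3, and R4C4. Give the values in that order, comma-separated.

1,4,3

For R4C3:
  Row 4 already contains {2, 4}.
  Column 3 already contains {2, 3}.
  Its 2×2 block (box 4) already contains {2}.
  The only value from 1–4 not eliminated is 1, so R4C3 = 1.
For R2C3:
  Row 2 already contains {1, 3}.
  Column 3 already contains {2, 3}.
  Its 2×2 block (box 2) already contains {1, 3}.
  The only value from 1–4 not eliminated is 4, so R2C3 = 4.
For R4C4:
  Row 4 already contains {2, 4}.
  Column 4 already contains {1}.
  Its 2×2 block (box 4) already contains {2}.
  The only value from 1–4 not eliminated is 3, so R4C4 = 3.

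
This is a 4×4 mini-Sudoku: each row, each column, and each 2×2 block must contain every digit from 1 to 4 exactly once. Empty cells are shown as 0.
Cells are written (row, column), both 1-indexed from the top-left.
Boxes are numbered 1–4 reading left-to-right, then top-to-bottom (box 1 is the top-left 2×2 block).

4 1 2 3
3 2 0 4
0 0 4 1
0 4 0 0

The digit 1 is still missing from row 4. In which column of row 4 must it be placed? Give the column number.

1

Consider where 1 can go in row 4.
(4,3) is out (box 4 already has a 1).
(4,4) is out (column 4 already has a 1).
So the only cell in row 4 that can hold 1 is (4,1).
That is column 1.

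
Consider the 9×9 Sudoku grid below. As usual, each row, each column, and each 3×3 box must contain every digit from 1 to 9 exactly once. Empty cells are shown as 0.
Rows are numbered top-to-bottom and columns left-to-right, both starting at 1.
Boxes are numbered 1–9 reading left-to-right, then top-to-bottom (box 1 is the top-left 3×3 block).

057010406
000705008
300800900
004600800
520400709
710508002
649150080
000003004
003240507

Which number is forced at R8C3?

5

Cell R8C3 itself could take any of {1, 2, 5, 8} by direct elimination.
Consider where 5 can go in column 3.
R2C3 is out (row 2 already has a 5).
R3C3 is out (box 1 already has a 5).
R5C3 is out (row 5 already has a 5).
R6C3 is out (row 6 already has a 5).
So the only cell in column 3 that can hold 5 is R8C3.
Therefore R8C3 = 5.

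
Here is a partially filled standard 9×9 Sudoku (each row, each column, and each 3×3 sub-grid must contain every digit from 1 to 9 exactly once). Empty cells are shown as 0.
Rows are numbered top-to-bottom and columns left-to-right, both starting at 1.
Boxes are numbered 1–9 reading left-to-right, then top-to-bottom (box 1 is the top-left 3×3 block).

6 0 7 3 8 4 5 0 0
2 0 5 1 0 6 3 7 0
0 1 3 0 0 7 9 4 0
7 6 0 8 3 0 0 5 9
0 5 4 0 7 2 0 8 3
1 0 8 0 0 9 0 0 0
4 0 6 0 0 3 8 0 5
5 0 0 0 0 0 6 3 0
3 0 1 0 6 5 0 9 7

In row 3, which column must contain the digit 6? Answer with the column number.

Consider where 6 can go in row 3.
R3C1 is out (column 1 already has a 6).
R3C4 is out (box 2 already has a 6).
R3C5 is out (column 5 already has a 6).
So the only cell in row 3 that can hold 6 is R3C9.
That is column 9.

9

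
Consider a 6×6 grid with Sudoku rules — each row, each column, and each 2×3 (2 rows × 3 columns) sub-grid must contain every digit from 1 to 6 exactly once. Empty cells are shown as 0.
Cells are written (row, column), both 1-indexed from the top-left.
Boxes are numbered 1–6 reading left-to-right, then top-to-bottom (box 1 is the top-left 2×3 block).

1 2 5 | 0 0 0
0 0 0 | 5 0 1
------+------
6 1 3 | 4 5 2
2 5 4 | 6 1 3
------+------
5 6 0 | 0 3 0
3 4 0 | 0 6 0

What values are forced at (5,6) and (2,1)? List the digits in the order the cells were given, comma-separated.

4,4

For (5,6):
  Row 5 already contains {3, 5, 6}.
  Column 6 already contains {1, 2, 3}.
  Its 2×3 block (box 6) already contains {3, 6}.
  The only value from 1–6 not eliminated is 4, so (5,6) = 4.
For (2,1):
  Row 2 already contains {1, 5}.
  Column 1 already contains {1, 2, 3, 5, 6}.
  Its 2×3 block (box 1) already contains {1, 2, 5}.
  The only value from 1–6 not eliminated is 4, so (2,1) = 4.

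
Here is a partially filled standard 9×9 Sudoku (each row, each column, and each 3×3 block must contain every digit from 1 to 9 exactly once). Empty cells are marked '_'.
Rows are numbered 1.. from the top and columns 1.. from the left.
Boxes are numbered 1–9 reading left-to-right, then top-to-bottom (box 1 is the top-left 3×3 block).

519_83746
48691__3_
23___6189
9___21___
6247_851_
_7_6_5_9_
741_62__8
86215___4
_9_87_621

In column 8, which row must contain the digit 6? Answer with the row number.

Consider where 6 can go in column 8.
row 7, column 8 is out (row 7 already has a 6).
row 8, column 8 is out (row 8 already has a 6).
So the only cell in column 8 that can hold 6 is row 4, column 8.
That is row 4.

4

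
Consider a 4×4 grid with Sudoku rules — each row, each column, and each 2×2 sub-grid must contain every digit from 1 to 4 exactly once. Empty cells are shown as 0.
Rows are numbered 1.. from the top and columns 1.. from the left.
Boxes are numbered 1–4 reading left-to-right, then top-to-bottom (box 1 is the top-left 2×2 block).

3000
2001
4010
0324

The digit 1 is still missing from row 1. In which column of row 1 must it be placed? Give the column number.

Consider where 1 can go in row 1.
row 1, column 3 is out (column 3 already has a 1).
row 1, column 4 is out (column 4 already has a 1).
So the only cell in row 1 that can hold 1 is row 1, column 2.
That is column 2.

2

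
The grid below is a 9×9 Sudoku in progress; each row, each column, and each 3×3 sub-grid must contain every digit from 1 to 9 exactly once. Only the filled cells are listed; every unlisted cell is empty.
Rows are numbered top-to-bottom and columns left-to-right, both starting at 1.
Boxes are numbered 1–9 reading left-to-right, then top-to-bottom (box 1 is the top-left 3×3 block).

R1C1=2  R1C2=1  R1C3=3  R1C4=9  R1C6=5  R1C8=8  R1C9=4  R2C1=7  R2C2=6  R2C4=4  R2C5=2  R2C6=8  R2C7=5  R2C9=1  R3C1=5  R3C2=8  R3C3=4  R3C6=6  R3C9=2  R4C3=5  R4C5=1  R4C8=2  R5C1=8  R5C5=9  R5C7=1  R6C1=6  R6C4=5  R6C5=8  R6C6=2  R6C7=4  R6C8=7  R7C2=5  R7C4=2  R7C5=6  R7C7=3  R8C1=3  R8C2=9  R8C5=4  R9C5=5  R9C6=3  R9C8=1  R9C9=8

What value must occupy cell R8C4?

Cell R8C4 itself could take any of {1, 7, 8} by direct elimination.
Consider where 8 can go in column 4.
R3C4 is out (row 3 already has a 8).
R4C4 is out (box 5 already has a 8).
R5C4 is out (row 5 already has a 8).
R9C4 is out (row 9 already has a 8).
So the only cell in column 4 that can hold 8 is R8C4.
Therefore R8C4 = 8.

8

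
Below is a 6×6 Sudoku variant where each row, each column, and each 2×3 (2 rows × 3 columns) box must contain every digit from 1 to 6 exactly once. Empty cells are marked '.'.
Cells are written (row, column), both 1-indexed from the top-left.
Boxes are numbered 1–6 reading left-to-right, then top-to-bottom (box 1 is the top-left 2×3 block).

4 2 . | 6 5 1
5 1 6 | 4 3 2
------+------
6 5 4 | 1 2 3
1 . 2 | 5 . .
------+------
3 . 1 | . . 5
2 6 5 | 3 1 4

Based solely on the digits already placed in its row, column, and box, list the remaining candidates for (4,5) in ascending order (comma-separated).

4,6

Row 4 already contains {1, 2, 5}.
Column 5 already contains {1, 2, 3, 5}.
Its 2×3 block (box 4) already contains {1, 2, 3, 5}.
Removing those from 1–6 leaves {4, 6} as the candidates for (4,5).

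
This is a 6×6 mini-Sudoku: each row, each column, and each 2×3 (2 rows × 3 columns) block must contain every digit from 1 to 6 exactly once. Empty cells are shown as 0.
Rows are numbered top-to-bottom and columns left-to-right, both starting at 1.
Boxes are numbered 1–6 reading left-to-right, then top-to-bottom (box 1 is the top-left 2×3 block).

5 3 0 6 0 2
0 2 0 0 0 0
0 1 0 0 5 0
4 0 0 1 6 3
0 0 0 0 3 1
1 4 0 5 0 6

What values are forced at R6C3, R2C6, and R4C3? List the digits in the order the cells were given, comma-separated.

For R6C3:
  Consider where 3 can go in box 5.
  R5C1 is out (row 5 already has a 3).
  R5C2 is out (row 5 already has a 3).
  R5C3 is out (row 5 already has a 3).
  So the only cell in box 5 that can hold 3 is R6C3.
  So R6C3 = 3.
For R2C6:
  Consider where 5 can go in row 2.
  R2C1 is out (column 1 already has a 5).
  R2C3 is out (box 1 already has a 5).
  R2C4 is out (column 4 already has a 5).
  R2C5 is out (column 5 already has a 5).
  So the only cell in row 2 that can hold 5 is R2C6.
  So R2C6 = 5.
For R4C3:
  Consider where 2 can go in row 4.
  R4C2 is out (column 2 already has a 2).
  So the only cell in row 4 that can hold 2 is R4C3.
  So R4C3 = 2.

3,5,2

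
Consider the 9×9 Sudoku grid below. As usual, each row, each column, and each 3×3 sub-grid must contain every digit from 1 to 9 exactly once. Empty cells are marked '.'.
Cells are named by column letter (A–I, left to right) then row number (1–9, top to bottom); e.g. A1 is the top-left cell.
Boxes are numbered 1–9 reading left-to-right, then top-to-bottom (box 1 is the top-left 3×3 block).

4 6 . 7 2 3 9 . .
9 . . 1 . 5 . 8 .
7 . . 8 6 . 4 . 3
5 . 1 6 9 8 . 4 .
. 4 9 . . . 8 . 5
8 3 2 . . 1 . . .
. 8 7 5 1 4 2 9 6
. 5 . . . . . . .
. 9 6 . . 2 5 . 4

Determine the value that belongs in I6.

9

Cell I6 itself could take any of {7, 9} by direct elimination.
Consider where 9 can go in box 6.
G4 is out (row 4 already has a 9).
I4 is out (row 4 already has a 9).
H5 is out (row 5 already has a 9).
G6 is out (column G already has a 9).
H6 is out (column H already has a 9).
So the only cell in box 6 that can hold 9 is I6.
Therefore I6 = 9.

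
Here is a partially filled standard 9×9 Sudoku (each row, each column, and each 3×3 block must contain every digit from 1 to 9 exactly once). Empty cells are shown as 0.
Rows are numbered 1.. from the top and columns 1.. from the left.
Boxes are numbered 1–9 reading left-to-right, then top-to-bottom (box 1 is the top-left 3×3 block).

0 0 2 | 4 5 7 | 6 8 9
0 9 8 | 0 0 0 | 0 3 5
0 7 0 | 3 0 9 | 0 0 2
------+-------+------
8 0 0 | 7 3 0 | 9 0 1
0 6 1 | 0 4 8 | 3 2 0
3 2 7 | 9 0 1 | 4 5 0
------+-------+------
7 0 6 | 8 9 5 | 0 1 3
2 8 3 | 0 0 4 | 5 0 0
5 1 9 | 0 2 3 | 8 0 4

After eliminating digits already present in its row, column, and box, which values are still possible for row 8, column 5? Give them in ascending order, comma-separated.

Row 8 already contains {2, 3, 4, 5, 8}.
Column 5 already contains {2, 3, 4, 5, 9}.
Its 3×3 block (box 8) already contains {2, 3, 4, 5, 8, 9}.
Removing those from 1–9 leaves {1, 6, 7} as the candidates for row 8, column 5.

1,6,7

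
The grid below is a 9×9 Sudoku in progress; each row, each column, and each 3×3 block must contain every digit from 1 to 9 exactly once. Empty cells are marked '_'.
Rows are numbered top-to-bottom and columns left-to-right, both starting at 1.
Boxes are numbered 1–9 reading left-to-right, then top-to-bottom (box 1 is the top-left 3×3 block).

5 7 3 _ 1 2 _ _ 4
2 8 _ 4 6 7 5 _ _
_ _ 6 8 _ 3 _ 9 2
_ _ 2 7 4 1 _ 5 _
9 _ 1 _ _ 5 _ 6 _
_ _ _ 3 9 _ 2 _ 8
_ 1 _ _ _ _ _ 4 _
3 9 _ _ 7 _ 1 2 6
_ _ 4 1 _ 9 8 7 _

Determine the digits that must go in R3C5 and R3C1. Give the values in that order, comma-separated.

5,1

For R3C5:
  Row 3 already contains {2, 3, 6, 8, 9}.
  Column 5 already contains {1, 4, 6, 7, 9}.
  Its 3×3 block (box 2) already contains {1, 2, 3, 4, 6, 7, 8}.
  The only value from 1–9 not eliminated is 5, so R3C5 = 5.
For R3C1:
  Consider where 1 can go in column 1.
  R4C1 is out (row 4 already has a 1).
  R6C1 is out (box 4 already has a 1).
  R7C1 is out (row 7 already has a 1).
  R9C1 is out (row 9 already has a 1).
  So the only cell in column 1 that can hold 1 is R3C1.
  So R3C1 = 1.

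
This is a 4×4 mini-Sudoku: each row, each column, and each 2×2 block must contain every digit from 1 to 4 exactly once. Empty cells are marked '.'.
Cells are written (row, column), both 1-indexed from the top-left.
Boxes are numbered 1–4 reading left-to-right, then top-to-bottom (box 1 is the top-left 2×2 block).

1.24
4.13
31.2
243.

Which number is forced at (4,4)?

1

Row 4 already contains {2, 3, 4}.
Column 4 already contains {2, 3, 4}.
Its 2×2 block (box 4) already contains {2, 3}.
The only value from 1–4 not eliminated is 1, so (4,4) = 1.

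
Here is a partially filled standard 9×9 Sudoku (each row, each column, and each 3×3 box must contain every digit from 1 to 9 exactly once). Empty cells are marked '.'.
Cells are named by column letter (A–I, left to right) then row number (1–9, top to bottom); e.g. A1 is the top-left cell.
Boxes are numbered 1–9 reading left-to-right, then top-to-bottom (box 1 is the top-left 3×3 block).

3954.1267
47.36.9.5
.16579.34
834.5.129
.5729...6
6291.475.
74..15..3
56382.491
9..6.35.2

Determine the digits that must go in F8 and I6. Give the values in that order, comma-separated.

For F8:
  Row 8 already contains {1, 2, 3, 4, 5, 6, 8, 9}.
  Column F already contains {1, 3, 4, 5, 9}.
  Its 3×3 block (box 8) already contains {1, 2, 3, 5, 6, 8}.
  The only value from 1–9 not eliminated is 7, so F8 = 7.
For I6:
  Row 6 already contains {1, 2, 4, 5, 6, 7, 9}.
  Column I already contains {1, 2, 3, 4, 5, 6, 7, 9}.
  Its 3×3 block (box 6) already contains {1, 2, 5, 6, 7, 9}.
  The only value from 1–9 not eliminated is 8, so I6 = 8.

7,8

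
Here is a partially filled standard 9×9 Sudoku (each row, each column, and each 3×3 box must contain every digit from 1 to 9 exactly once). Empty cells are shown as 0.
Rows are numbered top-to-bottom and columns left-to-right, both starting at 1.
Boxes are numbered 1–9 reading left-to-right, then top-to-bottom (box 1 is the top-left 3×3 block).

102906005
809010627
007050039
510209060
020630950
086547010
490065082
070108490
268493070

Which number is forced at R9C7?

5

Cell R9C7 itself could take any of {1, 5} by direct elimination.
Consider where 5 can go in box 9.
R7C7 is out (row 7 already has a 5).
R8C9 is out (column 9 already has a 5).
R9C9 is out (column 9 already has a 5).
So the only cell in box 9 that can hold 5 is R9C7.
Therefore R9C7 = 5.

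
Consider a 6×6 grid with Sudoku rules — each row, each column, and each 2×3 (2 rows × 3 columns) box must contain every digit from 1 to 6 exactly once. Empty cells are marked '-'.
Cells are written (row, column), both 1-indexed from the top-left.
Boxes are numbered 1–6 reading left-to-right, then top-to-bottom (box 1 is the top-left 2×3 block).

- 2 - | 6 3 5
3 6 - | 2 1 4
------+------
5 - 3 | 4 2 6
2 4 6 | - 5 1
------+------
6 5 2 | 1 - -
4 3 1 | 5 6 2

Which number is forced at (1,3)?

4

Row 1 already contains {2, 3, 5, 6}.
Column 3 already contains {1, 2, 3, 6}.
Its 2×3 block (box 1) already contains {2, 3, 6}.
The only value from 1–6 not eliminated is 4, so (1,3) = 4.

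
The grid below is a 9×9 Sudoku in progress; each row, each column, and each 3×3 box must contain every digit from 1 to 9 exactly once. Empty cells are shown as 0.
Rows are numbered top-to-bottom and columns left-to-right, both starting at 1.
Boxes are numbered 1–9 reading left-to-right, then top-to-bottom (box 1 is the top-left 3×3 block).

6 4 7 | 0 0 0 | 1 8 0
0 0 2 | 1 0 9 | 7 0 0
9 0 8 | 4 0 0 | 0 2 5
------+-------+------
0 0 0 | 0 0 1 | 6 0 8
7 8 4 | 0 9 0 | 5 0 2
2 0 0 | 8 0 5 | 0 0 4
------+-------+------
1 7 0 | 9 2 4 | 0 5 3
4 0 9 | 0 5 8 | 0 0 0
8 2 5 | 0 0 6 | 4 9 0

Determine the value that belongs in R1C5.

3

Row 1 already contains {1, 4, 6, 7, 8}.
Column 5 already contains {2, 5, 9}.
Its 3×3 block (box 2) already contains {1, 4, 9}.
The only value from 1–9 not eliminated is 3, so R1C5 = 3.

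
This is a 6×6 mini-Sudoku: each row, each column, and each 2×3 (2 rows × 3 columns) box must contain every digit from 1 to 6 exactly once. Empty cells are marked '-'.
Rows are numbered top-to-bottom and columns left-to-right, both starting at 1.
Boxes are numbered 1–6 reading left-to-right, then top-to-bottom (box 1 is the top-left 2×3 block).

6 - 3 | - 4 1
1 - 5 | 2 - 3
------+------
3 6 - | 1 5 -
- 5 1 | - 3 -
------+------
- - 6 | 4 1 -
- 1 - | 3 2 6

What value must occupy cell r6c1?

5

Cell r6c1 itself could take any of {4, 5} by direct elimination.
Consider where 5 can go in row 6.
r6c3 is out (column 3 already has a 5).
So the only cell in row 6 that can hold 5 is r6c1.
Therefore r6c1 = 5.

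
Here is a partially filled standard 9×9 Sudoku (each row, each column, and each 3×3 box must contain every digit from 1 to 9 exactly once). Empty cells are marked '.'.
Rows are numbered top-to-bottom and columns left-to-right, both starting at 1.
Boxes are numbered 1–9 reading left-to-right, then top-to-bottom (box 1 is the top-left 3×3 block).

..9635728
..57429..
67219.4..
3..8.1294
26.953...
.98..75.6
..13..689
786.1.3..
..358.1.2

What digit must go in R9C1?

9

Cell R9C1 itself could take any of {4, 9} by direct elimination.
Consider where 9 can go in box 7.
R7C1 is out (row 7 already has a 9).
R7C2 is out (row 7 already has a 9).
R9C2 is out (column 2 already has a 9).
So the only cell in box 7 that can hold 9 is R9C1.
Therefore R9C1 = 9.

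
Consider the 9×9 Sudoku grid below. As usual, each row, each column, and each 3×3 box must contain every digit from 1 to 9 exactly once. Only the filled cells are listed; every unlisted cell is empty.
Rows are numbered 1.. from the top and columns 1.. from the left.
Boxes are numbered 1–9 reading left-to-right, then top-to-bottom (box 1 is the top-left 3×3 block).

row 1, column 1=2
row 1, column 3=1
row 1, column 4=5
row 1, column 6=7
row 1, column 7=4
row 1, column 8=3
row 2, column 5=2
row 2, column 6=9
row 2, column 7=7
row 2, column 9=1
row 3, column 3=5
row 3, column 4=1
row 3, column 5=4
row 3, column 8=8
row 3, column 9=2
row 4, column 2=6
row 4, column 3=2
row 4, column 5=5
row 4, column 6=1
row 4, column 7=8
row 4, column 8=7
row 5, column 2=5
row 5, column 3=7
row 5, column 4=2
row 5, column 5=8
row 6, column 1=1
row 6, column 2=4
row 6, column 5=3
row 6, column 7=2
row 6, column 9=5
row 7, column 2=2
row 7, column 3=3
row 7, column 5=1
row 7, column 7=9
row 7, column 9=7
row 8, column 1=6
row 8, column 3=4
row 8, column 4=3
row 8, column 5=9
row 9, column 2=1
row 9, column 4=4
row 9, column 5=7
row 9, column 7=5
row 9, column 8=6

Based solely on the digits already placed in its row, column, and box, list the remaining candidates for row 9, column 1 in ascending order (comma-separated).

8,9

Row 9 already contains {1, 4, 5, 6, 7}.
Column 1 already contains {1, 2, 6}.
Its 3×3 block (box 7) already contains {1, 2, 3, 4, 6}.
Removing those from 1–9 leaves {8, 9} as the candidates for row 9, column 1.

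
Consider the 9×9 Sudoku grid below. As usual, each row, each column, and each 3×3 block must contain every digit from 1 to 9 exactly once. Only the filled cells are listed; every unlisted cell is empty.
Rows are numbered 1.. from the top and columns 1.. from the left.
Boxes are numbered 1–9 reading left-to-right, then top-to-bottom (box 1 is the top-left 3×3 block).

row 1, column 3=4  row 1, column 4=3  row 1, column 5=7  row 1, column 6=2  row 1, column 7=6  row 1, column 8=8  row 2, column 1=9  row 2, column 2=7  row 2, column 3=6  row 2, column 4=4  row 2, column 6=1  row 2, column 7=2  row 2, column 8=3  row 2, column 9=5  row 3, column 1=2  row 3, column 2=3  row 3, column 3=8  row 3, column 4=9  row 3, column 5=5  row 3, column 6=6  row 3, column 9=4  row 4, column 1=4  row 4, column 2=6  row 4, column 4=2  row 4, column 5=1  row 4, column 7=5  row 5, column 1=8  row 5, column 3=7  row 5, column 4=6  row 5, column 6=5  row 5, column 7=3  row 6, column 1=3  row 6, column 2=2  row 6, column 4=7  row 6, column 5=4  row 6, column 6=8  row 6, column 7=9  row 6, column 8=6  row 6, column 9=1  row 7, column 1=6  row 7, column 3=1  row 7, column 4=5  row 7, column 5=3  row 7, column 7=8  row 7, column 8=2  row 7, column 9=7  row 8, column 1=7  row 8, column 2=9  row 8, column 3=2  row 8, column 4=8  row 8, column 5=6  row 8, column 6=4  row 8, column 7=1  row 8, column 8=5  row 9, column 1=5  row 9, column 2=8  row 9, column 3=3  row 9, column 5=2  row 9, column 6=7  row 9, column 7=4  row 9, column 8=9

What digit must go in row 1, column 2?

Cell row 1, column 2 itself could take any of {1, 5} by direct elimination.
Consider where 5 can go in box 1.
row 1, column 1 is out (column 1 already has a 5).
So the only cell in box 1 that can hold 5 is row 1, column 2.
Therefore row 1, column 2 = 5.

5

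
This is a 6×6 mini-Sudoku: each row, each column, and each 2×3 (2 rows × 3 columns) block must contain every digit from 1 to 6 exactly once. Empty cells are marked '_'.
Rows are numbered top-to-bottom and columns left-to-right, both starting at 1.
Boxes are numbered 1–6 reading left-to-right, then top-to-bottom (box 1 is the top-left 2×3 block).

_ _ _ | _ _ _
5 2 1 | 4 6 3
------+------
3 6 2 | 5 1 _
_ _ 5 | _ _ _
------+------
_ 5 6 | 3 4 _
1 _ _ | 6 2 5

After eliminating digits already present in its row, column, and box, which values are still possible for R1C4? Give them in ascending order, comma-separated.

Row 1 already contains {}.
Column 4 already contains {3, 4, 5, 6}.
Its 2×3 block (box 2) already contains {3, 4, 6}.
Removing those from 1–6 leaves {1, 2} as the candidates for R1C4.

1,2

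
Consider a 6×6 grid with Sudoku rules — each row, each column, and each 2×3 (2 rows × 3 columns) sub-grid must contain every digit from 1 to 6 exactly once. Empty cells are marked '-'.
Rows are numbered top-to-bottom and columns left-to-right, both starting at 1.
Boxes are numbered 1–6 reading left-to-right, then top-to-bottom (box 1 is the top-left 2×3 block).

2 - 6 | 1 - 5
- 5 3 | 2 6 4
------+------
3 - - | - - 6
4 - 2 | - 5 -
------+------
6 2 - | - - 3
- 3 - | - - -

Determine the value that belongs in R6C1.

Cell R6C1 itself could take any of {1, 5} by direct elimination.
Consider where 5 can go in column 1.
R2C1 is out (row 2 already has a 5).
So the only cell in column 1 that can hold 5 is R6C1.
Therefore R6C1 = 5.

5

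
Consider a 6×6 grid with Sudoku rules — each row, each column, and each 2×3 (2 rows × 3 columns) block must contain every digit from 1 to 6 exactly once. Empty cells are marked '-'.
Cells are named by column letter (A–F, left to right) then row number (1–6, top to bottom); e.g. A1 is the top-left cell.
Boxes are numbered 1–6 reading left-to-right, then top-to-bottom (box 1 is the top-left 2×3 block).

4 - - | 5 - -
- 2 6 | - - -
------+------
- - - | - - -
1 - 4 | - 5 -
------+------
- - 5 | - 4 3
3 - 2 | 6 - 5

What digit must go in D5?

2

Cell D5 itself could take any of {1, 2} by direct elimination.
Consider where 2 can go in box 6.
E6 is out (row 6 already has a 2).
So the only cell in box 6 that can hold 2 is D5.
Therefore D5 = 2.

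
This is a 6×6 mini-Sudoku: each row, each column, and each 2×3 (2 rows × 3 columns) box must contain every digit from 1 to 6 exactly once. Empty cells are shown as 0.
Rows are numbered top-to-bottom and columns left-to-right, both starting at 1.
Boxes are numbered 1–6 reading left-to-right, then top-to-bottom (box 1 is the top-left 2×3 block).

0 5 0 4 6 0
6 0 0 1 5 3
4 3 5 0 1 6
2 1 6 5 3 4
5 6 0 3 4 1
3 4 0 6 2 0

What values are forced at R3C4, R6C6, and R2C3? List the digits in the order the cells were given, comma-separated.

For R3C4:
  Row 3 already contains {1, 3, 4, 5, 6}.
  Column 4 already contains {1, 3, 4, 5, 6}.
  Its 2×3 block (box 4) already contains {1, 3, 4, 5, 6}.
  The only value from 1–6 not eliminated is 2, so R3C4 = 2.
For R6C6:
  Row 6 already contains {2, 3, 4, 6}.
  Column 6 already contains {1, 3, 4, 6}.
  Its 2×3 block (box 6) already contains {1, 2, 3, 4, 6}.
  The only value from 1–6 not eliminated is 5, so R6C6 = 5.
For R2C3:
  Consider where 4 can go in row 2.
  R2C2 is out (column 2 already has a 4).
  So the only cell in row 2 that can hold 4 is R2C3.
  So R2C3 = 4.

2,5,4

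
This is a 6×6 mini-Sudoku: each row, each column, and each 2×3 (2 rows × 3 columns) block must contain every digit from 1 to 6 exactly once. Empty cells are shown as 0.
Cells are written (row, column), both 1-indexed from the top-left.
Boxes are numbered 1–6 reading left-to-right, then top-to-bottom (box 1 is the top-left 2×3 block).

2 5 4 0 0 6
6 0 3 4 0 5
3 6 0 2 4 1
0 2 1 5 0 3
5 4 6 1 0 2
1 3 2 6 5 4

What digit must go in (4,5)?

Row 4 already contains {1, 2, 3, 5}.
Column 5 already contains {4, 5}.
Its 2×3 block (box 4) already contains {1, 2, 3, 4, 5}.
The only value from 1–6 not eliminated is 6, so (4,5) = 6.

6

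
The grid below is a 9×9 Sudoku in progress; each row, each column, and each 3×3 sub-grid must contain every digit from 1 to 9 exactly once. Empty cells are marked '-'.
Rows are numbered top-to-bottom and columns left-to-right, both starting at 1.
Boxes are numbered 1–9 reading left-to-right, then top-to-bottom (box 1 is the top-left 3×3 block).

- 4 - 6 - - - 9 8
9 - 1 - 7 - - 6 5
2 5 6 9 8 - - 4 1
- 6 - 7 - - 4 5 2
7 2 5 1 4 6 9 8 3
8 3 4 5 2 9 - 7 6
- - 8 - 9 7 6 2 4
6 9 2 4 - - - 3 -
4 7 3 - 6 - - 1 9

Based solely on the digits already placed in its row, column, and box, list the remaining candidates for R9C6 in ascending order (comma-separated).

2,5,8

Row 9 already contains {1, 3, 4, 6, 7, 9}.
Column 6 already contains {6, 7, 9}.
Its 3×3 block (box 8) already contains {4, 6, 7, 9}.
Removing those from 1–9 leaves {2, 5, 8} as the candidates for R9C6.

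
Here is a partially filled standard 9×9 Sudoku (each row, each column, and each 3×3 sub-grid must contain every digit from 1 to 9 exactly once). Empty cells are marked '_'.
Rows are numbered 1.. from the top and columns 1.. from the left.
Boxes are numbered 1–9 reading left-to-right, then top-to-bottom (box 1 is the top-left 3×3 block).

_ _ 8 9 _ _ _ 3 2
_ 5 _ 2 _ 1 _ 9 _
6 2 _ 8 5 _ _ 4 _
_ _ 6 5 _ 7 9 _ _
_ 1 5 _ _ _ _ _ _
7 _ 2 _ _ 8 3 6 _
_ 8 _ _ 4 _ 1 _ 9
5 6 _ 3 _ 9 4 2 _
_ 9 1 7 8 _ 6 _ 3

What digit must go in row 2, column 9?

Cell row 2, column 9 itself could take any of {6, 7, 8} by direct elimination.
Consider where 6 can go in column 9.
row 3, column 9 is out (row 3 already has a 6).
row 4, column 9 is out (row 4 already has a 6).
row 5, column 9 is out (box 6 already has a 6).
row 6, column 9 is out (row 6 already has a 6).
row 8, column 9 is out (row 8 already has a 6).
So the only cell in column 9 that can hold 6 is row 2, column 9.
Therefore row 2, column 9 = 6.

6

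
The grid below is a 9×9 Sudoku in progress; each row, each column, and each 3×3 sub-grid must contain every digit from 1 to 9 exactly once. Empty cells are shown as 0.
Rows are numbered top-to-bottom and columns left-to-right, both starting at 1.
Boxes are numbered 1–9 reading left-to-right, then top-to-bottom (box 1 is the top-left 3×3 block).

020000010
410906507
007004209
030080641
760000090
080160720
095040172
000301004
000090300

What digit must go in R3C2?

5

Row 3 already contains {2, 4, 7, 9}.
Column 2 already contains {1, 2, 3, 6, 8, 9}.
Its 3×3 block (box 1) already contains {1, 2, 4, 7}.
The only value from 1–9 not eliminated is 5, so R3C2 = 5.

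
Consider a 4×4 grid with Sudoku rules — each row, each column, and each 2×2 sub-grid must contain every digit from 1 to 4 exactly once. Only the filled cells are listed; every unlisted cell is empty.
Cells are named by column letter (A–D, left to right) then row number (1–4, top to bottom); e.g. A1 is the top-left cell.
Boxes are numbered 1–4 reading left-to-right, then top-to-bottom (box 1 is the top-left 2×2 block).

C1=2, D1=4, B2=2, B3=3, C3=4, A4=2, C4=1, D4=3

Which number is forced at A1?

Cell A1 itself could take any of {1, 3} by direct elimination.
Consider where 3 can go in row 1.
B1 is out (column B already has a 3).
So the only cell in row 1 that can hold 3 is A1.
Therefore A1 = 3.

3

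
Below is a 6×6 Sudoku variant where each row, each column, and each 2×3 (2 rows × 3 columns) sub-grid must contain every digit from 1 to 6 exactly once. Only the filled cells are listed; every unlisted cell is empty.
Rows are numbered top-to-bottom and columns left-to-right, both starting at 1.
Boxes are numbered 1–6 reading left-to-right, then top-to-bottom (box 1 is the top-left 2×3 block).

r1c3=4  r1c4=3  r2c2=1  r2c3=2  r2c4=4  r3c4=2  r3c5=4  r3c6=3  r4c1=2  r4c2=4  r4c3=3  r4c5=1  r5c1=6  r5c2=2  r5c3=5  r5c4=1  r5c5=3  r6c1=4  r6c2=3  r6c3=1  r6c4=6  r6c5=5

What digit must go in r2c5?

Row 2 already contains {1, 2, 4}.
Column 5 already contains {1, 3, 4, 5}.
Its 2×3 block (box 2) already contains {3, 4}.
The only value from 1–6 not eliminated is 6, so r2c5 = 6.

6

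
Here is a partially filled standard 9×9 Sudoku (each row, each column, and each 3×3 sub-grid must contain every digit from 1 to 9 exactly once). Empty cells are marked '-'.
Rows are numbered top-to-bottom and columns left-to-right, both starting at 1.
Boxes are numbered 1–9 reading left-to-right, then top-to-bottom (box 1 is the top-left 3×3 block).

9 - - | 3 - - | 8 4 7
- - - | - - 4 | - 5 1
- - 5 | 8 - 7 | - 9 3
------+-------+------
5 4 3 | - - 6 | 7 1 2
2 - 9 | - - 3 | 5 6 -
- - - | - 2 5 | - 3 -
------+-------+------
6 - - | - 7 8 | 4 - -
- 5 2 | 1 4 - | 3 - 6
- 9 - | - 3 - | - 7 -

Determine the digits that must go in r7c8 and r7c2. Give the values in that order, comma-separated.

For r7c8:
  Row 7 already contains {4, 6, 7, 8}.
  Column 8 already contains {1, 3, 4, 5, 6, 7, 9}.
  Its 3×3 block (box 9) already contains {3, 4, 6, 7}.
  The only value from 1–9 not eliminated is 2, so r7c8 = 2.
For r7c2:
  Consider where 3 can go in row 7.
  r7c3 is out (column 3 already has a 3).
  r7c4 is out (column 4 already has a 3).
  r7c8 is out (column 8 already has a 3).
  r7c9 is out (column 9 already has a 3).
  So the only cell in row 7 that can hold 3 is r7c2.
  So r7c2 = 3.

2,3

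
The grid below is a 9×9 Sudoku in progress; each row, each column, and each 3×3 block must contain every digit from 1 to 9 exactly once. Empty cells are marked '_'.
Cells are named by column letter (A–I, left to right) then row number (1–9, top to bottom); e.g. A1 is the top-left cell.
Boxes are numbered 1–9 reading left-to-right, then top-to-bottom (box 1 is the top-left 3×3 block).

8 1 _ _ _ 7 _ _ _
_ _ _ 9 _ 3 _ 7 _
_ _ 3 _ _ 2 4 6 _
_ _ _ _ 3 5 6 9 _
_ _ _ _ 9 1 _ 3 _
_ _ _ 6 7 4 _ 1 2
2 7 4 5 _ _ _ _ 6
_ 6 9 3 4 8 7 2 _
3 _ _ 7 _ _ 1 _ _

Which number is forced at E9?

Cell E9 itself could take any of {2, 6} by direct elimination.
Consider where 2 can go in box 8.
E7 is out (row 7 already has a 2).
F7 is out (row 7 already has a 2).
F9 is out (column F already has a 2).
So the only cell in box 8 that can hold 2 is E9.
Therefore E9 = 2.

2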